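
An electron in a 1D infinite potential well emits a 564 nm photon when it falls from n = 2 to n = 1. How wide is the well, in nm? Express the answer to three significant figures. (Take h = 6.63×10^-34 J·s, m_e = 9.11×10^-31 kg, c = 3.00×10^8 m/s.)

The photon carries ΔE = hc/λ = 6.63×10^-34·3.00×10^8/5.64×10^-7 m = 3.527×10^-19 J.
Since ΔE = (2² − 1²)E_1, E_1 = 1.176×10^-19 J, and L = h/√(8m_eE_1) = 7.16×10^-10 m = 0.716 nm.

L = 0.716 nm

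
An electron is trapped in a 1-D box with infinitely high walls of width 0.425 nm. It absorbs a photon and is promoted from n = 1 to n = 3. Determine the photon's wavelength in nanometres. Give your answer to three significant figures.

E_1 = h²/(8m_eL²) = 3.336×10^-19 J, so ΔE = (3² − 1²)E_1 = 2.669×10^-18 J.
λ = hc/ΔE = (6.626×10^-34·2.998×10^8)/2.669×10^-18 = 7.44×10^-8 m = 74.4 nm.

λ = 74.4 nm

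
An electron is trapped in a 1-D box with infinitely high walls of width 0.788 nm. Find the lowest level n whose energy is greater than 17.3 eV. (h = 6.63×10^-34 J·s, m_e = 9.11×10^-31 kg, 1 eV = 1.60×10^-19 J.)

E_1 = h²/(8m_eL²) = 9.713×10^-20 J = 0.6071 eV.
Need n² > 17.3/0.6071 = 28.50, i.e. n > 5.339.
The smallest integer satisfying this is n = 6.

n = 6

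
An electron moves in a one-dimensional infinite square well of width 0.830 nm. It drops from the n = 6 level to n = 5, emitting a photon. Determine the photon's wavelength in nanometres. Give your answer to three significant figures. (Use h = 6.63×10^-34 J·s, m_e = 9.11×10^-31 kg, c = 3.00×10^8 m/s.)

E_1 = h²/(8m_eL²) = 8.755×10^-20 J, so ΔE = (6² − 5²)E_1 = 9.631×10^-19 J.
λ = hc/ΔE = (6.63×10^-34·3.00×10^8)/9.631×10^-19 = 2.07×10^-7 m = 207 nm.

λ = 207 nm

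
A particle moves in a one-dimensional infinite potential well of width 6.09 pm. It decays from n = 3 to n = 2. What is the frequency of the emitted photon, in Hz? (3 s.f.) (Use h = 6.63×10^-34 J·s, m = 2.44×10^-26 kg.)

f = 4.58×10^14 Hz

E_1 = h²/(8mL²) = 6.072×10^-20 J and ΔE = (3² − 2²)E_1 = 3.036×10^-19 J.
f = ΔE/h = 3.036×10^-19/6.63×10^-34 = 4.58×10^14 Hz.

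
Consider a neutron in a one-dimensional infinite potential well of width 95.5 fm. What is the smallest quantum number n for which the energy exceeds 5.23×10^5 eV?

n = 5

E_1 = h²/(8m_nL²) = 3.592×10^-15 J = 2.242×10^4 eV.
Need n² > 5.23×10^5/2.242×10^4 = 23.33, i.e. n > 4.830.
The smallest integer satisfying this is n = 5.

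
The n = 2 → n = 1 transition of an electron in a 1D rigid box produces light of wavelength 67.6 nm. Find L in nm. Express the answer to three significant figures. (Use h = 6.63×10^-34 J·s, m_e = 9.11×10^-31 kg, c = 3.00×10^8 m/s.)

L = 0.248 nm

The photon carries ΔE = hc/λ = 6.63×10^-34·3.00×10^8/6.76×10^-8 m = 2.942×10^-18 J.
Since ΔE = (2² − 1²)E_1, E_1 = 9.807×10^-19 J, and L = h/√(8m_eE_1) = 2.48×10^-10 m = 0.248 nm.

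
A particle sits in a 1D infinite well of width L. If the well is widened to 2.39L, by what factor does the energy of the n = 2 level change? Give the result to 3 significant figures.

E_n ∝ 1/L², so the energy scales by 1/2.39² = 0.175.

0.175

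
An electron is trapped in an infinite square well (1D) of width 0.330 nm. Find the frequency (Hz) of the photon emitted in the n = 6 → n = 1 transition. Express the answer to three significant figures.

f = 2.92×10^16 Hz

E_1 = h²/(8m_eL²) = 5.532×10^-19 J and ΔE = (6² − 1²)E_1 = 1.936×10^-17 J.
f = ΔE/h = 1.936×10^-17/6.626×10^-34 = 2.92×10^16 Hz.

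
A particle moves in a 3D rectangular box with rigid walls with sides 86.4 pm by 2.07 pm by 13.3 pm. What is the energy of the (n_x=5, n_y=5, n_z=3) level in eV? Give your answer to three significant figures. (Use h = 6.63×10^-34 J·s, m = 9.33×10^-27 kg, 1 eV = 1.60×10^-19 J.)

For a 3D rectangular well E = (h²/8m)·Σ n_i²/L_i² = (6.63×10^-34)²/(8·9.33×10^-27) · [5²/(86.4 pm)² + 5²/(2.07 pm)² + 3²/(13.3 pm)²].
Evaluating gives E = 3.468×10^-17 J = 217 eV.

E = 217 eV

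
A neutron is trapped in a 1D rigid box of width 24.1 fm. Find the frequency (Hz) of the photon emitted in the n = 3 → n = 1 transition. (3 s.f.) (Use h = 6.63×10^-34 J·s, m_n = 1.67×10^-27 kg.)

f = 6.84×10^20 Hz

E_1 = h²/(8m_nL²) = 5.665×10^-14 J and ΔE = (3² − 1²)E_1 = 4.532×10^-13 J.
f = ΔE/h = 4.532×10^-13/6.63×10^-34 = 6.84×10^20 Hz.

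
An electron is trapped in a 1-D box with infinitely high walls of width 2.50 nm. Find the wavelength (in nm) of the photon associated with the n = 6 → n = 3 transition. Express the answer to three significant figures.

λ = 763 nm

E_1 = h²/(8m_eL²) = 9.640×10^-21 J, so ΔE = (6² − 3²)E_1 = 2.603×10^-19 J.
λ = hc/ΔE = (6.626×10^-34·2.998×10^8)/2.603×10^-19 = 7.63×10^-7 m = 763 nm.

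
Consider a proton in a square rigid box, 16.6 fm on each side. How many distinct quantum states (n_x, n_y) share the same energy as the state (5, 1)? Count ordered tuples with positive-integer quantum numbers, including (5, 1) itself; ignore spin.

degeneracy = 2

The level has n_x² + n_y² = 26. The ordered positive-integer solutions are (1, 5), (5, 1).
That gives 2 states.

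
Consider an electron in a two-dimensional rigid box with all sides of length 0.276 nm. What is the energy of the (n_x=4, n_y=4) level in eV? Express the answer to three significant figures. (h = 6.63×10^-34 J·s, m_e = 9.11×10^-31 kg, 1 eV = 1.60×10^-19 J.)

E = 158 eV

For a 2D rectangular well E = (h²/8m_e)·Σ n_i²/L_i² = (6.63×10^-34)²/(8·9.11×10^-31) · [4²/(0.276 nm)² + 4²/(0.276 nm)²].
Evaluating gives E = 2.534×10^-17 J = 158 eV.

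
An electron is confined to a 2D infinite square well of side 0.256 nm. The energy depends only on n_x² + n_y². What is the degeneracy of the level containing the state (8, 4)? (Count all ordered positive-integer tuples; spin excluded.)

The level has n_x² + n_y² = 80. The ordered positive-integer solutions are (4, 8), (8, 4).
That gives 2 states.

degeneracy = 2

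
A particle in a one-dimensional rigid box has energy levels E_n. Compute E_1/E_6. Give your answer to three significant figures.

E_n ∝ n², so E_1/E_6 = 1²/6² = 1/36 = 0.0278.

0.0278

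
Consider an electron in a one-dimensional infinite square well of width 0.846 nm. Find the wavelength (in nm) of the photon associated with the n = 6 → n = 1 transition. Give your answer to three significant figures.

λ = 67.4 nm

E_1 = h²/(8m_eL²) = 8.418×10^-20 J, so ΔE = (6² − 1²)E_1 = 2.946×10^-18 J.
λ = hc/ΔE = (6.626×10^-34·2.998×10^8)/2.946×10^-18 = 6.74×10^-8 m = 67.4 nm.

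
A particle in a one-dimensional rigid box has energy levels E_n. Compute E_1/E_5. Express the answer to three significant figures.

0.0400

E_n ∝ n², so E_1/E_5 = 1²/5² = 1/25 = 0.0400.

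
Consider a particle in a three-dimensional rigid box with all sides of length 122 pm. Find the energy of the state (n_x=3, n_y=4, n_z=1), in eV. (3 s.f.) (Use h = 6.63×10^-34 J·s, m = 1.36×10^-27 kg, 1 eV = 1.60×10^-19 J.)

E = 0.441 eV

For a 3D rectangular well E = (h²/8m)·Σ n_i²/L_i² = (6.63×10^-34)²/(8·1.36×10^-27) · [3²/(122 pm)² + 4²/(122 pm)² + 1²/(122 pm)²].
Evaluating gives E = 7.058×10^-20 J = 0.441 eV.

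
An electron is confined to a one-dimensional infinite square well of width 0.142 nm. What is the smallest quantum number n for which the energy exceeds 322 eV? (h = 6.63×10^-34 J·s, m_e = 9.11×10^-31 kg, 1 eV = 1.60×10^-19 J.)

n = 5

E_1 = h²/(8m_eL²) = 2.991×10^-18 J = 18.69 eV.
Need n² > 322/18.69 = 17.23, i.e. n > 4.151.
The smallest integer satisfying this is n = 5.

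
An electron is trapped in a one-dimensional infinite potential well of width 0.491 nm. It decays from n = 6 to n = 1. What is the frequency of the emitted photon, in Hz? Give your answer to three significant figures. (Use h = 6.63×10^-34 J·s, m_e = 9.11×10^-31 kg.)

f = 1.32×10^16 Hz

E_1 = h²/(8m_eL²) = 2.502×10^-19 J and ΔE = (6² − 1²)E_1 = 8.757×10^-18 J.
f = ΔE/h = 8.757×10^-18/6.63×10^-34 = 1.32×10^16 Hz.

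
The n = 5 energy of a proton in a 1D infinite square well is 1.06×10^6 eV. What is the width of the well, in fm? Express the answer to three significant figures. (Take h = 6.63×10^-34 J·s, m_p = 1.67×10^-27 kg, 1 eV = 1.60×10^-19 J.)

L = 69.6 fm

From E_n = n²h²/(8m_pL²), L = n·h/√(8m_pE_n).
E_5 = 1.06×10^6 eV = 1.696×10^-13 J, so L = 5·6.63×10^-34/√(8·1.67×10^-27·1.696×10^-13) = 6.96×10^-14 m = 69.6 fm.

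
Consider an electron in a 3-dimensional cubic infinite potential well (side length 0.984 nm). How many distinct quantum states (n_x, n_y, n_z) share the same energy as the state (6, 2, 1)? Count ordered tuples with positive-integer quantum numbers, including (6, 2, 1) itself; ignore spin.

degeneracy = 9

The level has n_x² + n_y² + n_z² = 41. The ordered positive-integer solutions are (1, 2, 6), (1, 6, 2), (2, 1, 6), (2, 6, 1), (3, 4, 4), (4, 3, 4), (4, 4, 3), (6, 1, 2), (6, 2, 1).
That gives 9 states.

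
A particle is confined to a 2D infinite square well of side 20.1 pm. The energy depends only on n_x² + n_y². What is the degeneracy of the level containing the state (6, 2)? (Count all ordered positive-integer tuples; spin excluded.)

The level has n_x² + n_y² = 40. The ordered positive-integer solutions are (2, 6), (6, 2).
That gives 2 states.

degeneracy = 2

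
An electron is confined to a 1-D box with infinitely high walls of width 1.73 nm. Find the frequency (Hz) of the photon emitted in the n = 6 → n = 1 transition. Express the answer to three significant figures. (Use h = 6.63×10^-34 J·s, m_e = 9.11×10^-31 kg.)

E_1 = h²/(8m_eL²) = 2.015×10^-20 J and ΔE = (6² − 1²)E_1 = 7.053×10^-19 J.
f = ΔE/h = 7.053×10^-19/6.63×10^-34 = 1.06×10^15 Hz.

f = 1.06×10^15 Hz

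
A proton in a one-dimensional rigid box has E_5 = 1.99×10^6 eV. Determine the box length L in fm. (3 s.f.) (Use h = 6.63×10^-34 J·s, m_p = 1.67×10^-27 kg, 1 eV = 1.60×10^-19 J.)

L = 50.8 fm

From E_n = n²h²/(8m_pL²), L = n·h/√(8m_pE_n).
E_5 = 1.99×10^6 eV = 3.184×10^-13 J, so L = 5·6.63×10^-34/√(8·1.67×10^-27·3.184×10^-13) = 5.08×10^-14 m = 50.8 fm.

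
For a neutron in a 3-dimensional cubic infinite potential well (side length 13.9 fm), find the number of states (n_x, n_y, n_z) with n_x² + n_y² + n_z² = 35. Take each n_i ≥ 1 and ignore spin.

The level has n_x² + n_y² + n_z² = 35. The ordered positive-integer solutions are (1, 3, 5), (1, 5, 3), (3, 1, 5), (3, 5, 1), (5, 1, 3), (5, 3, 1).
That gives 6 states.

degeneracy = 6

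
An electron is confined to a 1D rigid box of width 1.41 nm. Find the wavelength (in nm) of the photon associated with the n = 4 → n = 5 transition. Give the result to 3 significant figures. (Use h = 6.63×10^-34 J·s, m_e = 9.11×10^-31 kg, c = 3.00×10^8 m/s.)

E_1 = h²/(8m_eL²) = 3.034×10^-20 J, so ΔE = (5² − 4²)E_1 = 2.731×10^-19 J.
λ = hc/ΔE = (6.63×10^-34·3.00×10^8)/2.731×10^-19 = 7.28×10^-7 m = 728 nm.

λ = 728 nm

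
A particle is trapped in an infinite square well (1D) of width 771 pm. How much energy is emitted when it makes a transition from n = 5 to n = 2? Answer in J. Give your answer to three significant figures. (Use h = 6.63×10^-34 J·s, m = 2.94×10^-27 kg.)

|ΔE| = 6.60×10^-22 J

E_1 = h²/(8mL²) = 3.144×10^-23 J.
|ΔE| = |5² − 2²|·E_1 = 21·3.144×10^-23 J = 6.60×10^-22 J.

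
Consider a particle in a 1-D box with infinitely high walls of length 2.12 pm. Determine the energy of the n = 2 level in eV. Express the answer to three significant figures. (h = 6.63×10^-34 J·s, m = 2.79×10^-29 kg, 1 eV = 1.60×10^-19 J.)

For an infinite well E_n = n²h²/(8mL²), so E_1 = h²/(8mL²) = (6.63×10^-34)²/(8·2.79×10^-29·(2.12×10^-12 m)²) = 4.382×10^-16 J.
Then E_2 = 2²·E_1 = 4·4.382×10^-16 J = 1.753×10^-15 J.
Converting, E_2 = 1.753×10^-15 J / (1.60×10^-19 J/eV) = 1.10×10^4 eV.

E_2 = 1.10×10^4 eV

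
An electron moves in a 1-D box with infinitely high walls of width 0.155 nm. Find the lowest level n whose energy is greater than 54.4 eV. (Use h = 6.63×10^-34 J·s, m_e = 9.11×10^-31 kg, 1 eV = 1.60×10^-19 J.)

n = 2

E_1 = h²/(8m_eL²) = 2.510×10^-18 J = 15.69 eV.
Need n² > 54.4/15.69 = 3.467, i.e. n > 1.862.
The smallest integer satisfying this is n = 2.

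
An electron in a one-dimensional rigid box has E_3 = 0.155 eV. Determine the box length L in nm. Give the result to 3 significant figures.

From E_n = n²h²/(8m_eL²), L = n·h/√(8m_eE_n).
E_3 = 0.155 eV = 2.483×10^-20 J, so L = 3·6.626×10^-34/√(8·9.109×10^-31·2.483×10^-20) = 4.67×10^-9 m = 4.67 nm.

L = 4.67 nm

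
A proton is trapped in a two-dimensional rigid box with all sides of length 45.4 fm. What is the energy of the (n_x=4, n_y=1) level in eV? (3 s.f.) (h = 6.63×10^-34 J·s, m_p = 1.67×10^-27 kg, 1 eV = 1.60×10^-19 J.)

E = 1.70×10^6 eV

For a 2D rectangular well E = (h²/8m_p)·Σ n_i²/L_i² = (6.63×10^-34)²/(8·1.67×10^-27) · [4²/(45.4 fm)² + 1²/(45.4 fm)²].
Evaluating gives E = 2.714×10^-13 J = 1.70×10^6 eV.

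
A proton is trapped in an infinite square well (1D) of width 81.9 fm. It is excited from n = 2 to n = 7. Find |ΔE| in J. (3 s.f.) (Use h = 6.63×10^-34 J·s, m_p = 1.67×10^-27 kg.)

E_1 = h²/(8m_pL²) = 4.905×10^-15 J.
|ΔE| = |2² − 7²|·E_1 = 45·4.905×10^-15 J = 2.21×10^-13 J.

|ΔE| = 2.21×10^-13 J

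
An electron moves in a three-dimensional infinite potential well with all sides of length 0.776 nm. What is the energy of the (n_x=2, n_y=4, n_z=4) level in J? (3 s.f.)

E = 3.60×10^-18 J

For a 3D rectangular well E = (h²/8m_e)·Σ n_i²/L_i² = (6.626×10^-34)²/(8·9.109×10^-31) · [2²/(0.776 nm)² + 4²/(0.776 nm)² + 4²/(0.776 nm)²].
Evaluating gives E = 3.60×10^-18 J.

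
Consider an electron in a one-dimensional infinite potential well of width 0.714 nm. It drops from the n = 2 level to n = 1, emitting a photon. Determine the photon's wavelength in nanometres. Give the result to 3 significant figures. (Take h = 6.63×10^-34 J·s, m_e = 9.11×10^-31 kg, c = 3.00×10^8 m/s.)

E_1 = h²/(8m_eL²) = 1.183×10^-19 J, so ΔE = (2² − 1²)E_1 = 3.549×10^-19 J.
λ = hc/ΔE = (6.63×10^-34·3.00×10^8)/3.549×10^-19 = 5.60×10^-7 m = 560 nm.

λ = 560 nm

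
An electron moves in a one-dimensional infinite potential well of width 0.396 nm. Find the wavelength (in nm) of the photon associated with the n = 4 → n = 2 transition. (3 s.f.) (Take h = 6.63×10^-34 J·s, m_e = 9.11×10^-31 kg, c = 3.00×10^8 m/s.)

E_1 = h²/(8m_eL²) = 3.846×10^-19 J, so ΔE = (4² − 2²)E_1 = 4.615×10^-18 J.
λ = hc/ΔE = (6.63×10^-34·3.00×10^8)/4.615×10^-18 = 4.31×10^-8 m = 43.1 nm.

λ = 43.1 nm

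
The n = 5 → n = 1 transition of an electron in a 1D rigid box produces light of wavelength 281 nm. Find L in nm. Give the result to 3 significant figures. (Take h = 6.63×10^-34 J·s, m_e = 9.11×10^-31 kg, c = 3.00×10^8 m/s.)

The photon carries ΔE = hc/λ = 6.63×10^-34·3.00×10^8/2.81×10^-7 m = 7.078×10^-19 J.
Since ΔE = (5² − 1²)E_1, E_1 = 2.949×10^-20 J, and L = h/√(8m_eE_1) = 1.43×10^-9 m = 1.43 nm.

L = 1.43 nm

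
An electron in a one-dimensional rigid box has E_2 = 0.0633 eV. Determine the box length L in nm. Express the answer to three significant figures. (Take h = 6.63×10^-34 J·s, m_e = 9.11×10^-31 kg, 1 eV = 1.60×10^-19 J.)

From E_n = n²h²/(8m_eL²), L = n·h/√(8m_eE_n).
E_2 = 0.0633 eV = 1.013×10^-20 J, so L = 2·6.63×10^-34/√(8·9.11×10^-31·1.013×10^-20) = 4.88×10^-9 m = 4.88 nm.

L = 4.88 nm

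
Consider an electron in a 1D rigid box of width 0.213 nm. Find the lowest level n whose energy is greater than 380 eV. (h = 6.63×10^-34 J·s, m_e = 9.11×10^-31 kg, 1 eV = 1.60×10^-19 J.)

n = 7

E_1 = h²/(8m_eL²) = 1.329×10^-18 J = 8.306 eV.
Need n² > 380/8.306 = 45.75, i.e. n > 6.764.
The smallest integer satisfying this is n = 7.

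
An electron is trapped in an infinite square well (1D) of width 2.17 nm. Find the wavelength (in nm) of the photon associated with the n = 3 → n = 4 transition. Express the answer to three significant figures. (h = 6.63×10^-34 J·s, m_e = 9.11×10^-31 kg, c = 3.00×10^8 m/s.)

λ = 2.22×10^3 nm

E_1 = h²/(8m_eL²) = 1.281×10^-20 J, so ΔE = (4² − 3²)E_1 = 8.967×10^-20 J.
λ = hc/ΔE = (6.63×10^-34·3.00×10^8)/8.967×10^-20 = 2.22×10^-6 m = 2.22×10^3 nm.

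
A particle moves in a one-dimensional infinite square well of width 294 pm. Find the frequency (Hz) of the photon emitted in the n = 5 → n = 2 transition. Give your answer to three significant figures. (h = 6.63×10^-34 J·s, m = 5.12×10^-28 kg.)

E_1 = h²/(8mL²) = 1.242×10^-21 J and ΔE = (5² − 2²)E_1 = 2.608×10^-20 J.
f = ΔE/h = 2.608×10^-20/6.63×10^-34 = 3.93×10^13 Hz.

f = 3.93×10^13 Hz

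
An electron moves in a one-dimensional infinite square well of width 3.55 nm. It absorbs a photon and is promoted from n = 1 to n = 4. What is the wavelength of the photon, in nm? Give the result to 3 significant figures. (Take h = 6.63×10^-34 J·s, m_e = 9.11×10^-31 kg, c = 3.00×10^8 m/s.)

λ = 2.77×10^3 nm

E_1 = h²/(8m_eL²) = 4.786×10^-21 J, so ΔE = (4² − 1²)E_1 = 7.179×10^-20 J.
λ = hc/ΔE = (6.63×10^-34·3.00×10^8)/7.179×10^-20 = 2.77×10^-6 m = 2.77×10^3 nm.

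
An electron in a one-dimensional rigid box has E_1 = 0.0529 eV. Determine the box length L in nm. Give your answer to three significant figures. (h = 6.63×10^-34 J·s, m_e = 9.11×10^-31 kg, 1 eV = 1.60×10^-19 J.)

L = 2.67 nm

From E_n = n²h²/(8m_eL²), L = n·h/√(8m_eE_n).
E_1 = 0.0529 eV = 8.464×10^-21 J, so L = 1·6.63×10^-34/√(8·9.11×10^-31·8.464×10^-21) = 2.67×10^-9 m = 2.67 nm.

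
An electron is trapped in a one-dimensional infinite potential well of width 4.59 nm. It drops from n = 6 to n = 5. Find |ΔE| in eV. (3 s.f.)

E_1 = h²/(8m_eL²) = 2.860×10^-21 J.
|ΔE| = |6² − 5²|·E_1 = 11·2.860×10^-21 J = 3.146×10^-20 J = 0.196 eV.

|ΔE| = 0.196 eV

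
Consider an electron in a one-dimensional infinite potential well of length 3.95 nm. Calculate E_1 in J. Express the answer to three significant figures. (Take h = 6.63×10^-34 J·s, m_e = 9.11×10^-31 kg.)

For an infinite well E_n = n²h²/(8m_eL²), so E_1 = h²/(8m_eL²) = (6.63×10^-34)²/(8·9.11×10^-31·(3.95×10^-9 m)²) = 3.866×10^-21 J.

E_1 = 3.87×10^-21 J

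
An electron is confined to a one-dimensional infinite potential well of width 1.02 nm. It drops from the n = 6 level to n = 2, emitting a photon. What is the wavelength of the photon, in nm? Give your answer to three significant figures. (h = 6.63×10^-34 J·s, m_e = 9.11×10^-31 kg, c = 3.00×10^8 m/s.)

E_1 = h²/(8m_eL²) = 5.797×10^-20 J, so ΔE = (6² − 2²)E_1 = 1.855×10^-18 J.
λ = hc/ΔE = (6.63×10^-34·3.00×10^8)/1.855×10^-18 = 1.07×10^-7 m = 107 nm.

λ = 107 nm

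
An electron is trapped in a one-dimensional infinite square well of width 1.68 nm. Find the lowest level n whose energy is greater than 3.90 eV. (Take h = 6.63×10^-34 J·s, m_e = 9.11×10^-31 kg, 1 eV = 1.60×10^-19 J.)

n = 6

E_1 = h²/(8m_eL²) = 2.137×10^-20 J = 0.1336 eV.
Need n² > 3.90/0.1336 = 29.19, i.e. n > 5.403.
The smallest integer satisfying this is n = 6.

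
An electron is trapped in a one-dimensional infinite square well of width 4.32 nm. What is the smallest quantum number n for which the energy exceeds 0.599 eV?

E_1 = h²/(8m_eL²) = 3.228×10^-21 J = 0.02015 eV.
Need n² > 0.599/0.02015 = 29.73, i.e. n > 5.453.
The smallest integer satisfying this is n = 6.

n = 6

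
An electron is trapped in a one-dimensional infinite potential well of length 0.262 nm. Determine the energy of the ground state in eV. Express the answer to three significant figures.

For an infinite well E_n = n²h²/(8m_eL²), so E_1 = h²/(8m_eL²) = (6.626×10^-34)²/(8·9.109×10^-31·(2.62×10^-10 m)²) = 8.777×10^-19 J.
Converting, E_1 = 8.777×10^-19 J / (1.602×10^-19 J/eV) = 5.48 eV.

E_1 = 5.48 eV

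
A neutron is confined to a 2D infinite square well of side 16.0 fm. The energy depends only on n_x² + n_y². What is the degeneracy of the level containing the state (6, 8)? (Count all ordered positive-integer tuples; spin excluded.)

The level has n_x² + n_y² = 100. The ordered positive-integer solutions are (6, 8), (8, 6).
That gives 2 states.

degeneracy = 2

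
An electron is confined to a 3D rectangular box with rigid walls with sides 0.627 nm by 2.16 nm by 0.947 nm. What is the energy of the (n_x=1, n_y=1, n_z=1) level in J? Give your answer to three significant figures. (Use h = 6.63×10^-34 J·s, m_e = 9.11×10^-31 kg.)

E = 2.34×10^-19 J

For a 3D rectangular well E = (h²/8m_e)·Σ n_i²/L_i² = (6.63×10^-34)²/(8·9.11×10^-31) · [1²/(0.627 nm)² + 1²/(2.16 nm)² + 1²/(0.947 nm)²].
Evaluating gives E = 2.34×10^-19 J.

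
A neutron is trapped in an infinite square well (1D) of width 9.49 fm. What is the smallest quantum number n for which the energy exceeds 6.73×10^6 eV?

n = 2

E_1 = h²/(8m_nL²) = 3.638×10^-13 J = 2.271×10^6 eV.
Need n² > 6.73×10^6/2.271×10^6 = 2.963, i.e. n > 1.721.
The smallest integer satisfying this is n = 2.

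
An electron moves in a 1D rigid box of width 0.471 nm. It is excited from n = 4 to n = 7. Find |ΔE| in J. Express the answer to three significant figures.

E_1 = h²/(8m_eL²) = 2.716×10^-19 J.
|ΔE| = |4² − 7²|·E_1 = 33·2.716×10^-19 J = 8.96×10^-18 J.

|ΔE| = 8.96×10^-18 J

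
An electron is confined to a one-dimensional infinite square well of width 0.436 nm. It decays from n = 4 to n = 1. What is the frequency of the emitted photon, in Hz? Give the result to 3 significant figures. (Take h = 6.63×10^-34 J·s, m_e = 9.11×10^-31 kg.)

f = 7.18×10^15 Hz

E_1 = h²/(8m_eL²) = 3.173×10^-19 J and ΔE = (4² − 1²)E_1 = 4.759×10^-18 J.
f = ΔE/h = 4.759×10^-18/6.63×10^-34 = 7.18×10^15 Hz.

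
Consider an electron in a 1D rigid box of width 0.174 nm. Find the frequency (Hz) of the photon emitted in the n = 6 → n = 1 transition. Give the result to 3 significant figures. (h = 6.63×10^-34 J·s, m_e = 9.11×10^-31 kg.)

f = 1.05×10^17 Hz

E_1 = h²/(8m_eL²) = 1.992×10^-18 J and ΔE = (6² − 1²)E_1 = 6.972×10^-17 J.
f = ΔE/h = 6.972×10^-17/6.63×10^-34 = 1.05×10^17 Hz.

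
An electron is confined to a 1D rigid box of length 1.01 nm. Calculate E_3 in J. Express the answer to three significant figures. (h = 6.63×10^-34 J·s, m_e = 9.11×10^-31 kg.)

For an infinite well E_n = n²h²/(8m_eL²), so E_1 = h²/(8m_eL²) = (6.63×10^-34)²/(8·9.11×10^-31·(1.01×10^-9 m)²) = 5.913×10^-20 J.
Then E_3 = 3²·E_1 = 9·5.913×10^-20 J = 5.32×10^-19 J.

E_3 = 5.32×10^-19 J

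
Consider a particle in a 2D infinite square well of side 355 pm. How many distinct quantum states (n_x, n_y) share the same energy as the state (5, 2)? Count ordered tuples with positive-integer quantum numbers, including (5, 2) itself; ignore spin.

The level has n_x² + n_y² = 29. The ordered positive-integer solutions are (2, 5), (5, 2).
That gives 2 states.

degeneracy = 2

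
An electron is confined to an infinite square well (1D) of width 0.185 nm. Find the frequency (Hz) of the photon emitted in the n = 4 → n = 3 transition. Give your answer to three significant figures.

E_1 = h²/(8m_eL²) = 1.760×10^-18 J and ΔE = (4² − 3²)E_1 = 1.232×10^-17 J.
f = ΔE/h = 1.232×10^-17/6.626×10^-34 = 1.86×10^16 Hz.

f = 1.86×10^16 Hz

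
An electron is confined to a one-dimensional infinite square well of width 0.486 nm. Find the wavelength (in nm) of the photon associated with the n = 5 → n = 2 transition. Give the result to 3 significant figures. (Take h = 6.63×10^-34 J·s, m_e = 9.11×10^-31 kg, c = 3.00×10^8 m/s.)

λ = 37.1 nm

E_1 = h²/(8m_eL²) = 2.554×10^-19 J, so ΔE = (5² − 2²)E_1 = 5.363×10^-18 J.
λ = hc/ΔE = (6.63×10^-34·3.00×10^8)/5.363×10^-18 = 3.71×10^-8 m = 37.1 nm.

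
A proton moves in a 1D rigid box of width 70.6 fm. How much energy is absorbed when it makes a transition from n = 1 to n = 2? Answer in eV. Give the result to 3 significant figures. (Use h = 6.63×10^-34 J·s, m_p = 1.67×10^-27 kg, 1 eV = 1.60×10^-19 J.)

E_1 = h²/(8m_pL²) = 6.601×10^-15 J.
|ΔE| = |1² − 2²|·E_1 = 3·6.601×10^-15 J = 1.980×10^-14 J = 1.24×10^5 eV.

|ΔE| = 1.24×10^5 eV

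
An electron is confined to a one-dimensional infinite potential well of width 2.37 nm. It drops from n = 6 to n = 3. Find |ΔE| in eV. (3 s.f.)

E_1 = h²/(8m_eL²) = 1.073×10^-20 J.
|ΔE| = |6² − 3²|·E_1 = 27·1.073×10^-20 J = 2.897×10^-19 J = 1.81 eV.

|ΔE| = 1.81 eV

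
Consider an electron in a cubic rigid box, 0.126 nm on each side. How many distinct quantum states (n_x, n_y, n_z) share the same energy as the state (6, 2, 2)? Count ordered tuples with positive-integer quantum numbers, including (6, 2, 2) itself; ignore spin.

The level has n_x² + n_y² + n_z² = 44. The ordered positive-integer solutions are (2, 2, 6), (2, 6, 2), (6, 2, 2).
That gives 3 states.

degeneracy = 3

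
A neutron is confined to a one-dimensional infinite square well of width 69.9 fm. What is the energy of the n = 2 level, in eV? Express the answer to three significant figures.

For an infinite well E_n = n²h²/(8m_nL²), so E_1 = h²/(8m_nL²) = (6.626×10^-34)²/(8·1.675×10^-27·(6.99×10^-14 m)²) = 6.706×10^-15 J.
Then E_2 = 2²·E_1 = 4·6.706×10^-15 J = 2.682×10^-14 J.
Converting, E_2 = 2.682×10^-14 J / (1.602×10^-19 J/eV) = 1.67×10^5 eV.

E_2 = 1.67×10^5 eV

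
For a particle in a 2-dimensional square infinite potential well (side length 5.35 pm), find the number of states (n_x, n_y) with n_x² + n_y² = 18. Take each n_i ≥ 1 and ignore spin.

The level has n_x² + n_y² = 18. The ordered positive-integer solutions are (3, 3).
That gives 1 state.

degeneracy = 1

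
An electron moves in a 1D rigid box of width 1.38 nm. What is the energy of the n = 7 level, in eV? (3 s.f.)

E_7 = 9.68 eV

For an infinite well E_n = n²h²/(8m_eL²), so E_1 = h²/(8m_eL²) = (6.626×10^-34)²/(8·9.109×10^-31·(1.38×10^-9 m)²) = 3.164×10^-20 J.
Then E_7 = 7²·E_1 = 49·3.164×10^-20 J = 1.550×10^-18 J.
Converting, E_7 = 1.550×10^-18 J / (1.602×10^-19 J/eV) = 9.68 eV.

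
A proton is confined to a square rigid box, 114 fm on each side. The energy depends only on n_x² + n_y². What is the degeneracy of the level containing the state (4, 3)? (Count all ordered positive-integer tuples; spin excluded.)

The level has n_x² + n_y² = 25. The ordered positive-integer solutions are (3, 4), (4, 3).
That gives 2 states.

degeneracy = 2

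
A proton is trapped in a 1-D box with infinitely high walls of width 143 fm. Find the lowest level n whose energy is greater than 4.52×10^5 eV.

n = 7

E_1 = h²/(8m_pL²) = 1.604×10^-15 J = 1.001×10^4 eV.
Need n² > 4.52×10^5/1.001×10^4 = 45.15, i.e. n > 6.719.
The smallest integer satisfying this is n = 7.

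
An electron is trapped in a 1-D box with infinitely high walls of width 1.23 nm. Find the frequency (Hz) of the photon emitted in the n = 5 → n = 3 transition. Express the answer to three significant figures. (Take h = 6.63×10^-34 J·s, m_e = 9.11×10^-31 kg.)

f = 9.62×10^14 Hz

E_1 = h²/(8m_eL²) = 3.987×10^-20 J and ΔE = (5² − 3²)E_1 = 6.379×10^-19 J.
f = ΔE/h = 6.379×10^-19/6.63×10^-34 = 9.62×10^14 Hz.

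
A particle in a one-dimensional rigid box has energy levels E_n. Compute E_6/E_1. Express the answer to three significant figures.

E_n ∝ n², so E_6/E_1 = 6²/1² = 36/1 = 36.0.

36.0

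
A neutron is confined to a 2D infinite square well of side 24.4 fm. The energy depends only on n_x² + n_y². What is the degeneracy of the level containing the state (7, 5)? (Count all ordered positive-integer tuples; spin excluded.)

The level has n_x² + n_y² = 74. The ordered positive-integer solutions are (5, 7), (7, 5).
That gives 2 states.

degeneracy = 2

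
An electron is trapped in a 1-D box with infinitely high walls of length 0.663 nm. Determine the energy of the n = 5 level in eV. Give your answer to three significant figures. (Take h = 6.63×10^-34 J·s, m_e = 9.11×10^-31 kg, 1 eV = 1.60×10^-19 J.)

E_5 = 21.4 eV

For an infinite well E_n = n²h²/(8m_eL²), so E_1 = h²/(8m_eL²) = (6.63×10^-34)²/(8·9.11×10^-31·(6.63×10^-10 m)²) = 1.372×10^-19 J.
Then E_5 = 5²·E_1 = 25·1.372×10^-19 J = 3.430×10^-18 J.
Converting, E_5 = 3.430×10^-18 J / (1.60×10^-19 J/eV) = 21.4 eV.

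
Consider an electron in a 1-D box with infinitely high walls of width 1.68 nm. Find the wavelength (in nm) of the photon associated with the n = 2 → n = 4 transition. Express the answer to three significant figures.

λ = 775 nm

E_1 = h²/(8m_eL²) = 2.135×10^-20 J, so ΔE = (4² − 2²)E_1 = 2.562×10^-19 J.
λ = hc/ΔE = (6.626×10^-34·2.998×10^8)/2.562×10^-19 = 7.75×10^-7 m = 775 nm.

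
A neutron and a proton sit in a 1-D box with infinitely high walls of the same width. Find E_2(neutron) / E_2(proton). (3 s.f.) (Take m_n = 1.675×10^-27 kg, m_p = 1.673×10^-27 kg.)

E_n ∝ 1/m at fixed n and L, so the ratio is m_p/m_n = 1.673×10^-27/1.675×10^-27 = 0.999.

0.999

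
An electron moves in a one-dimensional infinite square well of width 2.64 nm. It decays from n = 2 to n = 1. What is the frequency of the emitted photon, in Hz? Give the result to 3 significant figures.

f = 3.91×10^13 Hz

E_1 = h²/(8m_eL²) = 8.644×10^-21 J and ΔE = (2² − 1²)E_1 = 2.593×10^-20 J.
f = ΔE/h = 2.593×10^-20/6.626×10^-34 = 3.91×10^13 Hz.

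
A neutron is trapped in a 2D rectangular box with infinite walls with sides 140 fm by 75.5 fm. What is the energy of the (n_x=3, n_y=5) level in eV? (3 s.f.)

E = 9.91×10^5 eV

For a 2D rectangular well E = (h²/8m_n)·Σ n_i²/L_i² = (6.626×10^-34)²/(8·1.675×10^-27) · [3²/(140 fm)² + 5²/(75.5 fm)²].
Evaluating gives E = 1.587×10^-13 J = 9.91×10^5 eV.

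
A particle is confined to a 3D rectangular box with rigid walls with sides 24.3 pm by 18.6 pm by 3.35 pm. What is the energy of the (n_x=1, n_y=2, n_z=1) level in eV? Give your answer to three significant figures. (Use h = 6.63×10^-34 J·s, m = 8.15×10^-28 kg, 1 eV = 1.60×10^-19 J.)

For a 3D rectangular well E = (h²/8m)·Σ n_i²/L_i² = (6.63×10^-34)²/(8·8.15×10^-28) · [1²/(24.3 pm)² + 2²/(18.6 pm)² + 1²/(3.35 pm)²].
Evaluating gives E = 6.901×10^-18 J = 43.1 eV.

E = 43.1 eV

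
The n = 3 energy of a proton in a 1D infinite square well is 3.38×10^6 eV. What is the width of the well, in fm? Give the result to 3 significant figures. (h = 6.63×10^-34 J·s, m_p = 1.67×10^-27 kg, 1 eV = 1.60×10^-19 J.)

L = 23.4 fm

From E_n = n²h²/(8m_pL²), L = n·h/√(8m_pE_n).
E_3 = 3.38×10^6 eV = 5.408×10^-13 J, so L = 3·6.63×10^-34/√(8·1.67×10^-27·5.408×10^-13) = 2.34×10^-14 m = 23.4 fm.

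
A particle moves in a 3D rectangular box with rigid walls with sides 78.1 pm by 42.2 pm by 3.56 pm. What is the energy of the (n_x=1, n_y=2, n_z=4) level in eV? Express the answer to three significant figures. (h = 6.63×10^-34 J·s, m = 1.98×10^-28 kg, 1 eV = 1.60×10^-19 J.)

For a 3D rectangular well E = (h²/8m)·Σ n_i²/L_i² = (6.63×10^-34)²/(8·1.98×10^-28) · [1²/(78.1 pm)² + 2²/(42.2 pm)² + 4²/(3.56 pm)²].
Evaluating gives E = 3.510×10^-16 J = 2.19×10^3 eV.

E = 2.19×10^3 eV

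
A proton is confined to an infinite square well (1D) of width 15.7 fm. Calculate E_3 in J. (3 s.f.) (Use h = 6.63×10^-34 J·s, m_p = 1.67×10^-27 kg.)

For an infinite well E_n = n²h²/(8m_pL²), so E_1 = h²/(8m_pL²) = (6.63×10^-34)²/(8·1.67×10^-27·(1.57×10^-14 m)²) = 1.335×10^-13 J.
Then E_3 = 3²·E_1 = 9·1.335×10^-13 J = 1.20×10^-12 J.

E_3 = 1.20×10^-12 J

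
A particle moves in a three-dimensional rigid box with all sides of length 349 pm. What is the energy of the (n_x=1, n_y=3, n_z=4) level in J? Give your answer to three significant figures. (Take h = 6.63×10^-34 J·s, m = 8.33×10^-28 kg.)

E = 1.41×10^-20 J

For a 3D rectangular well E = (h²/8m)·Σ n_i²/L_i² = (6.63×10^-34)²/(8·8.33×10^-28) · [1²/(349 pm)² + 3²/(349 pm)² + 4²/(349 pm)²].
Evaluating gives E = 1.41×10^-20 J.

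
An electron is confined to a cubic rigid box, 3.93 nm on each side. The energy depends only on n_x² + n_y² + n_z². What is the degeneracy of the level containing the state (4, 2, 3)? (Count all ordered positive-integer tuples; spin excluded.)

degeneracy = 6

The level has n_x² + n_y² + n_z² = 29. The ordered positive-integer solutions are (2, 3, 4), (2, 4, 3), (3, 2, 4), (3, 4, 2), (4, 2, 3), (4, 3, 2).
That gives 6 states.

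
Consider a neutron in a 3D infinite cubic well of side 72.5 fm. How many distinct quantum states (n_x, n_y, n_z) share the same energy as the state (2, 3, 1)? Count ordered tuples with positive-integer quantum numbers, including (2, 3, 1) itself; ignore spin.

The level has n_x² + n_y² + n_z² = 14. The ordered positive-integer solutions are (1, 2, 3), (1, 3, 2), (2, 1, 3), (2, 3, 1), (3, 1, 2), (3, 2, 1).
That gives 6 states.

degeneracy = 6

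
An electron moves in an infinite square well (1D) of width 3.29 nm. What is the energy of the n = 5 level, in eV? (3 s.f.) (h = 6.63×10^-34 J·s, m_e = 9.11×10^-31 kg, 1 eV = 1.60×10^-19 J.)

For an infinite well E_n = n²h²/(8m_eL²), so E_1 = h²/(8m_eL²) = (6.63×10^-34)²/(8·9.11×10^-31·(3.29×10^-9 m)²) = 5.572×10^-21 J.
Then E_5 = 5²·E_1 = 25·5.572×10^-21 J = 1.393×10^-19 J.
Converting, E_5 = 1.393×10^-19 J / (1.60×10^-19 J/eV) = 0.871 eV.

E_5 = 0.871 eV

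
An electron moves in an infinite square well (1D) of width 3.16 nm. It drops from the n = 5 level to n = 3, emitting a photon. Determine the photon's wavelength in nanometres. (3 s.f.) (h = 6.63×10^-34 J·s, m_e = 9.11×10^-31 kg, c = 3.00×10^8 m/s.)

λ = 2.06×10^3 nm

E_1 = h²/(8m_eL²) = 6.040×10^-21 J, so ΔE = (5² − 3²)E_1 = 9.664×10^-20 J.
λ = hc/ΔE = (6.63×10^-34·3.00×10^8)/9.664×10^-20 = 2.06×10^-6 m = 2.06×10^3 nm.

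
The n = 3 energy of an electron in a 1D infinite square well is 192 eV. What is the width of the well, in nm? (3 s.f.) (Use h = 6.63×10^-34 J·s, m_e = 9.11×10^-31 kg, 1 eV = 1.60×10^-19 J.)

L = 0.133 nm

From E_n = n²h²/(8m_eL²), L = n·h/√(8m_eE_n).
E_3 = 192 eV = 3.072×10^-17 J, so L = 3·6.63×10^-34/√(8·9.11×10^-31·3.072×10^-17) = 1.33×10^-10 m = 0.133 nm.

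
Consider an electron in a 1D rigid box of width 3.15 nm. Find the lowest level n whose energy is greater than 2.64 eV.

E_1 = h²/(8m_eL²) = 6.072×10^-21 J = 0.03790 eV.
Need n² > 2.64/0.03790 = 69.66, i.e. n > 8.346.
The smallest integer satisfying this is n = 9.

n = 9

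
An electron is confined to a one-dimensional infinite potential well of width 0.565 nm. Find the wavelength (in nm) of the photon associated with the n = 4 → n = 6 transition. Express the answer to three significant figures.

E_1 = h²/(8m_eL²) = 1.887×10^-19 J, so ΔE = (6² − 4²)E_1 = 3.774×10^-18 J.
λ = hc/ΔE = (6.626×10^-34·2.998×10^8)/3.774×10^-18 = 5.26×10^-8 m = 52.6 nm.

λ = 52.6 nm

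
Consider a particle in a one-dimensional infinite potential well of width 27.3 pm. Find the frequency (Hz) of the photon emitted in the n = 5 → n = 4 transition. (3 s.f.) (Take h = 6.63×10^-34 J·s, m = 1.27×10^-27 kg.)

E_1 = h²/(8mL²) = 5.805×10^-20 J and ΔE = (5² − 4²)E_1 = 5.225×10^-19 J.
f = ΔE/h = 5.225×10^-19/6.63×10^-34 = 7.88×10^14 Hz.

f = 7.88×10^14 Hz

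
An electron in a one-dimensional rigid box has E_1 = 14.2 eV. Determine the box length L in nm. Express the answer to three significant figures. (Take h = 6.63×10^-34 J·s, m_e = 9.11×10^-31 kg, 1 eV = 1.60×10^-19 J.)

From E_n = n²h²/(8m_eL²), L = n·h/√(8m_eE_n).
E_1 = 14.2 eV = 2.272×10^-18 J, so L = 1·6.63×10^-34/√(8·9.11×10^-31·2.272×10^-18) = 1.63×10^-10 m = 0.163 nm.

L = 0.163 nm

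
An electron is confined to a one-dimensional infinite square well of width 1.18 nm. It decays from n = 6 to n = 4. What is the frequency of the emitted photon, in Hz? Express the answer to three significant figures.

E_1 = h²/(8m_eL²) = 4.327×10^-20 J and ΔE = (6² − 4²)E_1 = 8.654×10^-19 J.
f = ΔE/h = 8.654×10^-19/6.626×10^-34 = 1.31×10^15 Hz.

f = 1.31×10^15 Hz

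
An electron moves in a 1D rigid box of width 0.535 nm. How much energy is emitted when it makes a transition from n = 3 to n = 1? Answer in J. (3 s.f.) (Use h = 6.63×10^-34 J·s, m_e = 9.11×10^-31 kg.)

E_1 = h²/(8m_eL²) = 2.107×10^-19 J.
|ΔE| = |3² − 1²|·E_1 = 8·2.107×10^-19 J = 1.69×10^-18 J.

|ΔE| = 1.69×10^-18 J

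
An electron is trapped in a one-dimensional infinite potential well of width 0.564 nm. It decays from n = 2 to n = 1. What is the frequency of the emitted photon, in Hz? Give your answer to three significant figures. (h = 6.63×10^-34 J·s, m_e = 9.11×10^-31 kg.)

E_1 = h²/(8m_eL²) = 1.896×10^-19 J and ΔE = (2² − 1²)E_1 = 5.688×10^-19 J.
f = ΔE/h = 5.688×10^-19/6.63×10^-34 = 8.58×10^14 Hz.

f = 8.58×10^14 Hz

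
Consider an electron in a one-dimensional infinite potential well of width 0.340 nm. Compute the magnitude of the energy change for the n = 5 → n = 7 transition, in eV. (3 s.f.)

|ΔE| = 78.1 eV

E_1 = h²/(8m_eL²) = 5.212×10^-19 J.
|ΔE| = |5² − 7²|·E_1 = 24·5.212×10^-19 J = 1.251×10^-17 J = 78.1 eV.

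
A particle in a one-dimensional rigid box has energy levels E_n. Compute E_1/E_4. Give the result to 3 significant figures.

0.0625

E_n ∝ n², so E_1/E_4 = 1²/4² = 1/16 = 0.0625.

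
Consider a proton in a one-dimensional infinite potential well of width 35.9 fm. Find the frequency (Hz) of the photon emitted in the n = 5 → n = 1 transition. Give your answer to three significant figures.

E_1 = h²/(8m_pL²) = 2.545×10^-14 J and ΔE = (5² − 1²)E_1 = 6.108×10^-13 J.
f = ΔE/h = 6.108×10^-13/6.626×10^-34 = 9.22×10^20 Hz.

f = 9.22×10^20 Hz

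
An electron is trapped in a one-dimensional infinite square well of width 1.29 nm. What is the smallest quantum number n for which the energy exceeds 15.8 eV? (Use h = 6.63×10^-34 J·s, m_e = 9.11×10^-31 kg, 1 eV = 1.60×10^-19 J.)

n = 9

E_1 = h²/(8m_eL²) = 3.624×10^-20 J = 0.2265 eV.
Need n² > 15.8/0.2265 = 69.76, i.e. n > 8.352.
The smallest integer satisfying this is n = 9.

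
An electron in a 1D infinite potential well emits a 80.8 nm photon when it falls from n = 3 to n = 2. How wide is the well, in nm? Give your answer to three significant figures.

L = 0.350 nm

The photon carries ΔE = hc/λ = 6.626×10^-34·2.998×10^8/8.08×10^-8 m = 2.459×10^-18 J.
Since ΔE = (3² − 2²)E_1, E_1 = 4.918×10^-19 J, and L = h/√(8m_eE_1) = 3.50×10^-10 m = 0.350 nm.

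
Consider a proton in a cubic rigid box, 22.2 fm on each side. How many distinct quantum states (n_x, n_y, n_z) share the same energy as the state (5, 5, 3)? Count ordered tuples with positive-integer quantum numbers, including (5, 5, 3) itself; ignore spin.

degeneracy = 9

The level has n_x² + n_y² + n_z² = 59. The ordered positive-integer solutions are (1, 3, 7), (1, 7, 3), (3, 1, 7), (3, 5, 5), (3, 7, 1), (5, 3, 5), (5, 5, 3), (7, 1, 3), (7, 3, 1).
That gives 9 states.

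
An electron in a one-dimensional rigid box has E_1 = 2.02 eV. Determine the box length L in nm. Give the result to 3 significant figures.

From E_n = n²h²/(8m_eL²), L = n·h/√(8m_eE_n).
E_1 = 2.02 eV = 3.236×10^-19 J, so L = 1·6.626×10^-34/√(8·9.109×10^-31·3.236×10^-19) = 4.31×10^-10 m = 0.431 nm.

L = 0.431 nm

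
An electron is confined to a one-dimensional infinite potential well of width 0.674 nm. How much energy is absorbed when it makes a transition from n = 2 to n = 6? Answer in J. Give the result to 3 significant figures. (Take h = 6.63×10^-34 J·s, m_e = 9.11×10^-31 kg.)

E_1 = h²/(8m_eL²) = 1.328×10^-19 J.
|ΔE| = |2² − 6²|·E_1 = 32·1.328×10^-19 J = 4.25×10^-18 J.

|ΔE| = 4.25×10^-18 J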